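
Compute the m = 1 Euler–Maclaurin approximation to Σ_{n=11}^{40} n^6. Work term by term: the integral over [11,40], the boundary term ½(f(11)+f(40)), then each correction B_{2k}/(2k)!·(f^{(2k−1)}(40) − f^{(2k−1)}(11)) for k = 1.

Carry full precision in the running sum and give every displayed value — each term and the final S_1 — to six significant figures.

S_1 ≈ 2.55029e+10

Integral: ∫_11^40 x^6 dx = 2.34029e+10.
Endpoint term: (f(11) + f(40))/2 = (1.77156e+06 + 4.09600e+09)/2 = 2.04889e+09.
So far: 2.54518e+10.
Correction k=1: B_{2}/2! · (f^{(1)}(40) − f^{(1)}(11)) = 1/12 · (6.14400e+08 − 966306) = 5.11195e+07.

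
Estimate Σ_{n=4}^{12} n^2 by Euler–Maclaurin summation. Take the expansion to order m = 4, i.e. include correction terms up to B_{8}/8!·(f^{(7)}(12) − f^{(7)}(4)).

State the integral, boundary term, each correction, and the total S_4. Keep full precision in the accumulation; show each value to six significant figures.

Integral: ∫_4^12 x^2 dx = 554.667.
Endpoint term: (f(4) + f(12))/2 = (16.0000 + 144.000)/2 = 80.0000.
So far: 634.667.
k=1: B_{2}/(2)! × [f^{(1)}(12) − f^{(1)}(4)] = 1/12 × (24.0000 − 8.00000) = 1.33333.
Partial sum through k=1: 636.000.
k=2: B_{4}/(4)! × [f^{(3)}(12) − f^{(3)}(4)] = −1/720 × (0.00000 − 0.00000) = 0.00000.
Partial sum through k=2: 636.000.
k=3: B_{6}/(6)! × [f^{(5)}(12) − f^{(5)}(4)] = 1/30240 × (0.00000 − 0.00000) = 0.00000.
Partial sum through k=3: 636.000.
k=4: B_{8}/(8)! × [f^{(7)}(12) − f^{(7)}(4)] = −1/1209600 × (0.00000 − 0.00000) = 0.00000.

S_4 ≈ 636.000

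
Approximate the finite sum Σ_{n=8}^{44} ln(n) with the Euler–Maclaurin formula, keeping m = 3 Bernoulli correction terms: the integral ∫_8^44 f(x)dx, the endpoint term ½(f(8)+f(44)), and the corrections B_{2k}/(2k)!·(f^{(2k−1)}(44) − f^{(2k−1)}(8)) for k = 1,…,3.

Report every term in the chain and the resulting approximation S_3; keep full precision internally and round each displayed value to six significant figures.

The integral term ∫_8^44 ln(x) dx = 113.869.
Endpoint term: (f(8) + f(44))/2 = (2.07944 + 3.78419)/2 = 2.93182.
So far: 116.801.
k=1: B_{2}/(2)! × [f^{(1)}(44) − f^{(1)}(8)] = 1/12 × (0.0227273 − 0.125000) = -0.00852273.
Partial sum through k=1: 116.792.
k=2: B_{4}/(4)! × [f^{(3)}(44) − f^{(3)}(8)] = −1/720 × (2.34786e-05 − 0.00390625) = 5.39274e-06.
Partial sum through k=2: 116.792.
k=3: B_{6}/(6)! × [f^{(5)}(44) − f^{(5)}(8)] = 1/30240 × (1.45528e-07 − 0.000732422) = -2.42155e-08.

S_3 ≈ 116.792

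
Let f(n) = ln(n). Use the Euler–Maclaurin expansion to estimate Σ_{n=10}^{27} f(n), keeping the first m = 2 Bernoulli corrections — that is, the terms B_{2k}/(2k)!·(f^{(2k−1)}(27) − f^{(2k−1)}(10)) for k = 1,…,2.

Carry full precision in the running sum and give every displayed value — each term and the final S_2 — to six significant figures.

Integral: ∫_10^27 ln(x) dx = 48.9617.
½[f(10) + f(27)] = ½[2.30259 + 3.29584] = 2.79921.
Running total after boundary: 51.7610.
k=1: B_{2}/(2)! × [f^{(1)}(27) − f^{(1)}(10)] = 1/12 × (0.0370370 − 0.100000) = -0.00524691.
After k=1: 51.7557.
k=2: B_{4}/(4)! × [f^{(3)}(27) − f^{(3)}(10)] = −1/720 × (0.000101611 − 0.00200000) = 2.63665e-06.

S_2 ≈ 51.7557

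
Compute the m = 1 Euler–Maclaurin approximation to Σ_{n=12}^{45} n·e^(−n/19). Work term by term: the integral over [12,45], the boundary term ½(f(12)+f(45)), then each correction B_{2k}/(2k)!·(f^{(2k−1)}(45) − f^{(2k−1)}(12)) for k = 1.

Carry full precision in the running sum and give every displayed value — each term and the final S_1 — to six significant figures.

The integral term ∫_12^45 x·e^(−x/19) dx = 199.349.
½[f(12) + f(45)] = ½[6.38102 + 4.21328] = 5.29715.
Integral + boundary = 204.647.
k=1: B_{2}/(2)! × [f^{(1)}(45) − f^{(1)}(12)] = 1/12 × (-0.128123 − 0.195908) = -0.0270026.

S_1 ≈ 204.620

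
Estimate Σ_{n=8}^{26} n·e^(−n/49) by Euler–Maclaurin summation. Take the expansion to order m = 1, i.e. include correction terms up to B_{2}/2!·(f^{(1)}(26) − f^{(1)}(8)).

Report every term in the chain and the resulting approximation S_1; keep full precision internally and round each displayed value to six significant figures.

S_1 ≈ 221.488

∫_8^26 x·e^(−x/49) dx evaluates to 210.479.
½[f(8) + f(26)] = ½[6.79493 + 15.2944] = 11.0446.
Running total after boundary: 221.524.
Order-1 term: 1/12 · (0.276115 − 0.710694) = -0.0362149.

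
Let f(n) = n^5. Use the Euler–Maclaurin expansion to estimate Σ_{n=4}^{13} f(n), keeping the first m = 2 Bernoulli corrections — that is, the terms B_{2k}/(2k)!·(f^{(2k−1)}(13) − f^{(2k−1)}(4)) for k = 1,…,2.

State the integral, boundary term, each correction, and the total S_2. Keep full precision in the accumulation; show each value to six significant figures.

S_2 ≈ 1.00172e+06

Integral: ∫_4^13 x^5 dx = 803786.
Endpoint term: (f(4) + f(13))/2 = (1024.00 + 371293)/2 = 186158.
So far: 989944.
k=1: B_{2}/(2)! × [f^{(1)}(13) − f^{(1)}(4)] = 1/12 × (142805 − 1280.00) = 11793.8.
Partial sum through k=1: 1.00174e+06.
k=2: B_{4}/(4)! × [f^{(3)}(13) − f^{(3)}(4)] = −1/720 × (10140.0 − 960.000) = -12.7500.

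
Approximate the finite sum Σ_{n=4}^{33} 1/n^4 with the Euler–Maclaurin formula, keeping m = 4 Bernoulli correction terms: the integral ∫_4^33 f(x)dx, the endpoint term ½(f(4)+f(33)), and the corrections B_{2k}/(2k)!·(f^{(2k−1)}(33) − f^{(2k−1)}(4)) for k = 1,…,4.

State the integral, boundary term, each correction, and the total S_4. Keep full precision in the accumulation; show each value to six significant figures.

S_4 ≈ 0.00746867

Integral: ∫_4^33 1/x^4 dx = 0.00519906.
Endpoint term: (f(4) + f(33))/2 = (0.00390625 + 8.43226e-07)/2 = 0.00195355.
Running total after boundary: 0.00715260.
Order-1 term: 1/12 · (-1.02209e-07 − (-0.00390625)) = 0.000325512.
After k=1: 0.00747812.
Order-2 term: −1/720 · (-2.81568e-09 − (-0.00732422)) = -1.01725e-05.
After k=2: 0.00746794.
Order-3 term: 1/30240 · (-1.44792e-10 − (-0.0256348)) = 8.47710e-07.
After k=3: 0.00746879.
Order-4 term: −1/1209600 · (-1.19663e-11 − (-0.144196)) = -1.19209e-07.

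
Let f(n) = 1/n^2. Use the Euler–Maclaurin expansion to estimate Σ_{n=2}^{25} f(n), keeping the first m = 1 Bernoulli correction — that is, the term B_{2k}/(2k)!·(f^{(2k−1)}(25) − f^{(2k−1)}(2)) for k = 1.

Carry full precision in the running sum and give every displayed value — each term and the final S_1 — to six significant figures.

Integral: ∫_2^25 1/x^2 dx = 0.460000.
Endpoint term: (f(2) + f(25))/2 = (0.250000 + 0.00160000)/2 = 0.125800.
Integral + boundary = 0.585800.
Order-1 term: 1/12 · (-0.000128000 − (-0.250000)) = 0.0208227.

S_1 ≈ 0.606623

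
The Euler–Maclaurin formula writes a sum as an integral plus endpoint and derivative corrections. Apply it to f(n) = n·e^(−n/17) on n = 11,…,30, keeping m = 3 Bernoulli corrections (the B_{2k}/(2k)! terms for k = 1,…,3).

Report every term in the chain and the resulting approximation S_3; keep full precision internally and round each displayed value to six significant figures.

S_3 ≈ 117.829

Integral: ∫_11^30 x·e^(−x/17) dx = 112.407.
Endpoint term: (f(11) + f(30))/2 = (5.75942 + 5.13711)/2 = 5.44827.
Running total after boundary: 117.856.
k=1: B_{2}/(2)! × [f^{(1)}(30) − f^{(1)}(11)] = 1/12 × (-0.130946 − 0.184794) = -0.0263117.
Running total after k=1: 117.829.
k=2: B_{4}/(4)! × [f^{(3)}(30) − f^{(3)}(11)] = −1/720 × (0.000731932 − 0.00426284) = 4.90404e-06.
Running total after k=2: 117.829.
k=3: B_{6}/(6)! × [f^{(5)}(30) − f^{(5)}(11)] = 1/30240 × (6.63309e-06 − 2.72881e-05) = -6.83035e-10.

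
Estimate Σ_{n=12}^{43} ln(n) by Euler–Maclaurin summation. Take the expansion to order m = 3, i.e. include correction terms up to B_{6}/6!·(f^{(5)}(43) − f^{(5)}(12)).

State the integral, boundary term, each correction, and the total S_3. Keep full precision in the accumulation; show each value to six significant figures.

∫_12^43 ln(x) dx evaluates to 100.913.
Endpoint term: (f(12) + f(43))/2 = (2.48491 + 3.76120)/2 = 3.12305.
Integral + boundary = 104.036.
Correction k=1: B_{2}/2! · (f^{(1)}(43) − f^{(1)}(12)) = 1/12 · (0.0232558 − 0.0833333) = -0.00500646.
Partial sum through k=1: 104.031.
Correction k=2: B_{4}/4! · (f^{(3)}(43) − f^{(3)}(12)) = −1/720 · (2.51550e-05 − 0.00115741) = 1.57257e-06.
Partial sum through k=2: 104.031.
Correction k=3: B_{6}/6! · (f^{(5)}(43) − f^{(5)}(12)) = 1/30240 · (1.63256e-07 − 9.64506e-05) = -3.18411e-09.

S_3 ≈ 104.031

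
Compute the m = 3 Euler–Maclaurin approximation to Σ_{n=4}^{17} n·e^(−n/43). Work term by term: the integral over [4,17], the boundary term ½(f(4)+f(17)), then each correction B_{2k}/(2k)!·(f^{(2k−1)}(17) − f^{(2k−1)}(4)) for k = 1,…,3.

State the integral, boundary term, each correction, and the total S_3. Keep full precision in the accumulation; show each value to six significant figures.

S_3 ≈ 111.503

Integral: ∫_4^17 x·e^(−x/43) dx = 103.991.
Endpoint term: (f(4) + f(17))/2 = (3.64469 + 11.4486)/2 = 7.54663.
Running total after boundary: 111.538.
Order-1 term: 1/12 · (0.407199 − 0.826412) = -0.0349344.
Partial sum through k=1: 111.503.
Order-2 term: −1/720 · (0.000948669 − 0.00143253) = 6.72035e-07.
Partial sum through k=2: 111.503.
Order-3 term: 1/30240 · (9.07037e-07 − 1.30780e-06) = -1.32527e-11.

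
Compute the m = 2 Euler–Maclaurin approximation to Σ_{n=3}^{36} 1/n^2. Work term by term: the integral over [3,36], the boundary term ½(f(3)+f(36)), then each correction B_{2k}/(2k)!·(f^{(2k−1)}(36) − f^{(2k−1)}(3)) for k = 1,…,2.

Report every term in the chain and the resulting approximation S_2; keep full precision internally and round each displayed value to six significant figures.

The integral term ∫_3^36 1/x^2 dx = 0.305556.
Endpoint term: (f(3) + f(36))/2 = (0.111111 + 0.000771605)/2 = 0.0559414.
Integral + boundary = 0.361497.
Order-1 term: 1/12 · (-4.28669e-05 − (-0.0740741)) = 0.00616927.
Running total after k=1: 0.367666.
Order-2 term: −1/720 · (-3.96916e-07 − (-0.0987654)) = -0.000137174.

S_2 ≈ 0.367529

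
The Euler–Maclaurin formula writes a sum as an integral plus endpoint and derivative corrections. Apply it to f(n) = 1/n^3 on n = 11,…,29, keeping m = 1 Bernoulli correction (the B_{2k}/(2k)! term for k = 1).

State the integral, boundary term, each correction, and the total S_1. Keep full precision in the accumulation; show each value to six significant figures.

S_1 ≈ 0.00395058

∫_11^29 1/x^3 dx evaluates to 0.00353770.
½[f(11) + f(29)] = ½[0.000751315 + 4.10021e-05] = 0.000396158.
Running total after boundary: 0.00393386.
k=1: B_{2}/(2)! × [f^{(1)}(29) − f^{(1)}(11)] = 1/12 × (-4.24160e-06 − (-0.000204904)) = 1.67219e-05.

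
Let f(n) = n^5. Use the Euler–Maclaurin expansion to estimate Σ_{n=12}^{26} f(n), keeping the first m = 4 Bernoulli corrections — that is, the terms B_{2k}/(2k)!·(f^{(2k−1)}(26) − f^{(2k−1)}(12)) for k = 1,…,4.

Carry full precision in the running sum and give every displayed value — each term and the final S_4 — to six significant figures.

S_4 ≈ 5.72351e+07

∫_12^26 x^5 dx evaluates to 5.09883e+07.
Endpoint term: (f(12) + f(26))/2 = (248832 + 1.18814e+07)/2 = 6.06510e+06.
Running total after boundary: 5.70534e+07.
Order-1 term: 1/12 · (2.28488e+06 − 103680) = 181767.
After k=1: 5.72352e+07.
Order-2 term: −1/720 · (40560.0 − 8640.00) = -44.3333.
After k=2: 5.72351e+07.
Order-3 term: 1/30240 · (120.000 − 120.000) = 0.00000.
After k=3: 5.72351e+07.
Order-4 term: −1/1209600 · (0.00000 − 0.00000) = 0.00000.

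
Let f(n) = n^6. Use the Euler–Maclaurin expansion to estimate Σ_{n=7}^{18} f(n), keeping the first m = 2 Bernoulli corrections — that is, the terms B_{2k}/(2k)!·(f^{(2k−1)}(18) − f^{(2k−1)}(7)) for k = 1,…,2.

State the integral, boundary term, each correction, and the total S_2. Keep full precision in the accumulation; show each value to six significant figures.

The integral term ∫_7^18 x^6 dx = 8.73424e+07.
½[f(7) + f(18)] = ½[117649 + 3.40122e+07] = 1.70649e+07.
So far: 1.04407e+08.
k=1: B_{2}/(2)! × [f^{(1)}(18) − f^{(1)}(7)] = 1/12 × (1.13374e+07 − 100842) = 936380.
Running total after k=1: 1.05344e+08.
k=2: B_{4}/(4)! × [f^{(3)}(18) − f^{(3)}(7)] = −1/720 × (699840 − 41160.0) = -914.833.

S_2 ≈ 1.05343e+08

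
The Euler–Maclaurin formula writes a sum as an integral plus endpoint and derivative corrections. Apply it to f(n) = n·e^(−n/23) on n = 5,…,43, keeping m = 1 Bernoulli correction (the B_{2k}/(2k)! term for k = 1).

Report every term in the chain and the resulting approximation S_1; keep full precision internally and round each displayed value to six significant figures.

S_1 ≈ 289.374

The integral term ∫_5^43 x·e^(−x/23) dx = 284.111.
Boundary: ½(f(5) + f(43)) = ½(4.02308 + 6.63020) = 5.32664.
So far: 289.437.
Order-1 term: 1/12 · (-0.134079 − 0.629699) = -0.0636481.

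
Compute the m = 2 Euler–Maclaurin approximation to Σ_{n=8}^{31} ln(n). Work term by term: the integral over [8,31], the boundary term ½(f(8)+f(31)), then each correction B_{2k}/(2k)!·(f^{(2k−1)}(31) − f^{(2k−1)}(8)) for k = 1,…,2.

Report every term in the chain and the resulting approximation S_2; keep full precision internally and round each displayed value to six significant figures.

Integral: ∫_8^31 ln(x) dx = 66.8181.
Endpoint term: (f(8) + f(31))/2 = (2.07944 + 3.43399)/2 = 2.75671.
Integral + boundary = 69.5748.
Order-1 term: 1/12 · (0.0322581 − 0.125000) = -0.00772849.
After k=1: 69.5671.
Order-2 term: −1/720 · (6.71344e-05 − 0.00390625) = 5.33211e-06.

S_2 ≈ 69.5671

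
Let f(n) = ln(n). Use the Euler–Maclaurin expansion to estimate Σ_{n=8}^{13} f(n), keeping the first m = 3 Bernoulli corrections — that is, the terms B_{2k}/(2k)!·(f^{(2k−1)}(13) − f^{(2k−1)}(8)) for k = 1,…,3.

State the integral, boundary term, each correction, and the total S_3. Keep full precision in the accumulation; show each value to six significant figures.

Integral: ∫_8^13 ln(x) dx = 11.7088.
Boundary: ½(f(8) + f(13)) = ½(2.07944 + 2.56495) = 2.32220.
Integral + boundary = 14.0310.
Order-1 term: 1/12 · (0.0769231 − 0.125000) = -0.00400641.
After k=1: 14.0270.
Order-2 term: −1/720 · (0.000910332 − 0.00390625) = 4.16100e-06.
After k=2: 14.0270.
Order-3 term: 1/30240 · (6.46390e-05 − 0.000732422) = -2.20828e-08.

S_3 ≈ 14.0270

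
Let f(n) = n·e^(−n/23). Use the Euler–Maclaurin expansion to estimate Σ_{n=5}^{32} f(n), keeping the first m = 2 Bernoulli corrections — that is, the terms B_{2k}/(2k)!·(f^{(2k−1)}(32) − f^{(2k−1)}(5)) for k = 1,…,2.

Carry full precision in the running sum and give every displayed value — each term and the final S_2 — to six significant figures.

The integral term ∫_5^32 x·e^(−x/23) dx = 203.503.
½[f(5) + f(32)] = ½[4.02308 + 7.96002] = 5.99155.
So far: 209.494.
k=1: B_{2}/(2)! × [f^{(1)}(32) − f^{(1)}(5)] = 1/12 × (-0.0973372 − 0.629699) = -0.0605863.
After k=1: 209.434.
k=2: B_{4}/(4)! × [f^{(3)}(32) − f^{(3)}(5)] = −1/720 × (0.000756454 − 0.00423238) = 4.82767e-06.

S_2 ≈ 209.434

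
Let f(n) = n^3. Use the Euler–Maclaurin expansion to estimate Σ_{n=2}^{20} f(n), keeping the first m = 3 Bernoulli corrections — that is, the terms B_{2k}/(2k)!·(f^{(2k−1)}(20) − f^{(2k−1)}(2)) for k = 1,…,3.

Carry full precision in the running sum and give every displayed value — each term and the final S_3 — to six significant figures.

Integral: ∫_2^20 x^3 dx = 39996.0.
Boundary: ½(f(2) + f(20)) = ½(8.00000 + 8000.00) = 4004.00.
Integral + boundary = 44000.0.
k=1: B_{2}/(2)! × [f^{(1)}(20) − f^{(1)}(2)] = 1/12 × (1200.00 − 12.0000) = 99.0000.
Partial sum through k=1: 44099.0.
k=2: B_{4}/(4)! × [f^{(3)}(20) − f^{(3)}(2)] = −1/720 × (6.00000 − 6.00000) = 0.00000.
Partial sum through k=2: 44099.0.
k=3: B_{6}/(6)! × [f^{(5)}(20) − f^{(5)}(2)] = 1/30240 × (0.00000 − 0.00000) = 0.00000.

S_3 ≈ 44099.0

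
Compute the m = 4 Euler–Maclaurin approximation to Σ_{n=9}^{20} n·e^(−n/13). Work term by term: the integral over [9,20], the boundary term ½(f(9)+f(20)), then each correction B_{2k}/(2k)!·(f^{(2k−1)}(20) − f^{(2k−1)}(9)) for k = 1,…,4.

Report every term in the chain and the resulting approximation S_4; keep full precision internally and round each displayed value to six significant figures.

Integral: ∫_9^20 x·e^(−x/13) dx = 51.0090.
½[f(9) + f(20)] = ½[4.50378 + 4.29422] = 4.39900.
Integral + boundary = 55.4080.
Order-1 term: 1/12 · (-0.115614 − 0.153975) = -0.0224658.
Partial sum through k=1: 55.3855.
Order-2 term: −1/720 · (0.00185686 − 0.00683323) = 6.91163e-06.
Partial sum through k=2: 55.3855.
Order-3 term: 1/30240 · (2.60226e-05 − 7.54755e-05) = -1.63535e-09.
Partial sum through k=3: 55.3855.
Order-4 term: −1/1209600 · (2.42946e-07 − 6.53951e-07) = 3.39786e-13.

S_4 ≈ 55.3855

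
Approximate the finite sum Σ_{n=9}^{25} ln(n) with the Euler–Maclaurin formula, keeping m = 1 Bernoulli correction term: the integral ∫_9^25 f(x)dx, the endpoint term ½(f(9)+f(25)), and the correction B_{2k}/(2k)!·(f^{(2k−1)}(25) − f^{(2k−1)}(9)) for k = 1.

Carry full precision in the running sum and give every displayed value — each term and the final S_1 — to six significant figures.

S_1 ≈ 47.3990

The integral term ∫_9^25 ln(x) dx = 44.6969.
Endpoint term: (f(9) + f(25))/2 = (2.19722 + 3.21888)/2 = 2.70805.
Running total after boundary: 47.4049.
Correction k=1: B_{2}/2! · (f^{(1)}(25) − f^{(1)}(9)) = 1/12 · (0.0400000 − 0.111111) = -0.00592593.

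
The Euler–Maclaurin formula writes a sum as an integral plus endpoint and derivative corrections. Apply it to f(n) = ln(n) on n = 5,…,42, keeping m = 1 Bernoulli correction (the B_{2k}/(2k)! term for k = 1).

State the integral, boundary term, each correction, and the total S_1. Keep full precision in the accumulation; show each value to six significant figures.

The integral term ∫_5^42 ln(x) dx = 111.935.
½[f(5) + f(42)] = ½[1.60944 + 3.73767] = 2.67355.
Integral + boundary = 114.608.
k=1: B_{2}/(2)! × [f^{(1)}(42) − f^{(1)}(5)] = 1/12 × (0.0238095 − 0.200000) = -0.0146825.

S_1 ≈ 114.594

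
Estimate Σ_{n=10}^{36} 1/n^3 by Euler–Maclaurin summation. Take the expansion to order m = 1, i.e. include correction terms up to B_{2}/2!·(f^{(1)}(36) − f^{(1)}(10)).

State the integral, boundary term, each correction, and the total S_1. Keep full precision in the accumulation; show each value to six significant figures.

∫_10^36 1/x^3 dx evaluates to 0.00461420.
Boundary: ½(f(10) + f(36)) = ½(0.00100000 + 2.14335e-05) = 0.000510717.
So far: 0.00512491.
k=1: B_{2}/(2)! × [f^{(1)}(36) − f^{(1)}(10)] = 1/12 × (-1.78612e-06 − (-0.000300000)) = 2.48512e-05.

S_1 ≈ 0.00514977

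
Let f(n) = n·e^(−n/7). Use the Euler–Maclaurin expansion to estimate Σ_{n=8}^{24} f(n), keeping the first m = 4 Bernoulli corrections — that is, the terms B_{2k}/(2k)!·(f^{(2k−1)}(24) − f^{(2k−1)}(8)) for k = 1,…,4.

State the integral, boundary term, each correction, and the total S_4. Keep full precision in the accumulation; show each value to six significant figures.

∫_8^24 x·e^(−x/7) dx evaluates to 26.4472.
½[f(8) + f(24)] = ½[2.55125 + 0.778398] = 1.66483.
So far: 28.1120.
Correction k=1: B_{2}/2! · (f^{(1)}(24) − f^{(1)}(8)) = 1/12 · (-0.0787664 − (-0.0455581)) = -0.00276736.
After k=1: 28.1092.
Correction k=2: B_{4}/4! · (f^{(3)}(24) − f^{(3)}(8)) = −1/720 · (-0.000283673 − 0.0120868) = 1.71813e-05.
After k=2: 28.1093.
Correction k=3: B_{6}/6! · (f^{(5)}(24) − f^{(5)}(8)) = 1/30240 · (2.12272e-05 − 0.000512315) = -1.62397e-08.
After k=3: 28.1093.
Correction k=4: B_{8}/8! · (f^{(7)}(24) − f^{(7)}(8)) = −1/1209600 · (9.84564e-07 − 1.58767e-05) = 1.23116e-11.

S_4 ≈ 28.1093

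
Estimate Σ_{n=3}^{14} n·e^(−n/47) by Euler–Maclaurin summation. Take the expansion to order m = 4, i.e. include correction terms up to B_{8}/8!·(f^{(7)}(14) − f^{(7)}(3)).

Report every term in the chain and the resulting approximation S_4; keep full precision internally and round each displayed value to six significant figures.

S_4 ≈ 82.8116

Integral: ∫_3^14 x·e^(−x/47) dx = 76.2373.
½[f(3) + f(14)] = ½[2.81449 + 10.3935] = 6.60402.
Running total after boundary: 82.8414.
k=1: B_{2}/(2)! × [f^{(1)}(14) − f^{(1)}(3)] = 1/12 × (0.521257 − 0.878282) = -0.0297521.
After k=1: 82.8116.
k=2: B_{4}/(4)! × [f^{(3)}(14) − f^{(3)}(3)] = −1/720 × (0.000908125 − 0.00124699) = 4.70652e-07.
After k=2: 82.8116.
k=3: B_{6}/(6)! × [f^{(5)}(14) − f^{(5)}(3)] = 1/30240 × (7.15383e-07 − 9.49025e-07) = -7.72626e-12.
After k=3: 82.8116.
k=4: B_{8}/(8)! × [f^{(7)}(14) − f^{(7)}(3)] = −1/1209600 × (4.61595e-10 − 6.03687e-10) = 1.17470e-16.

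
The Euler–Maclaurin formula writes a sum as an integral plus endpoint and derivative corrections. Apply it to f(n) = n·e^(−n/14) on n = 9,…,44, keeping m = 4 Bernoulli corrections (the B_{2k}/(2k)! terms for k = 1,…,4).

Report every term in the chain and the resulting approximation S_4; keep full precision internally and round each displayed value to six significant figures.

Integral: ∫_9^44 x·e^(−x/14) dx = 134.258.
½[f(9) + f(44)] = ½[4.73209 + 1.89901] = 3.31555.
Integral + boundary = 137.574.
k=1: B_{2}/(2)! × [f^{(1)}(44) − f^{(1)}(9)] = 1/12 × (-0.0924842 − 0.187781) = -0.0233555.
Partial sum through k=1: 137.551.
k=2: B_{4}/(4)! × [f^{(3)}(44) − f^{(3)}(9)] = −1/720 × (-3.14572e-05 − 0.00632325) = 8.82599e-06.
Partial sum through k=2: 137.551.
k=3: B_{6}/(6)! × [f^{(5)}(44) − f^{(5)}(9)] = 1/30240 × (2.08645e-06 − 5.96349e-05) = -1.90306e-09.
Partial sum through k=3: 137.551.
k=4: B_{8}/(8)! × [f^{(7)}(44) − f^{(7)}(9)] = −1/1209600 × (2.21091e-08 − 4.43920e-07) = 3.48719e-13.

S_4 ≈ 137.551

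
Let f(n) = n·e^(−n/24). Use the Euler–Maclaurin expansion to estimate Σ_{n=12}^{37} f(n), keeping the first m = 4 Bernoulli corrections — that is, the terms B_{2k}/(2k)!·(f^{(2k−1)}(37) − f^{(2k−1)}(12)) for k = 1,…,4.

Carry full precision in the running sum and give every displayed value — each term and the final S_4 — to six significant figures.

Integral: ∫_12^37 x·e^(−x/24) dx = 210.711.
½[f(12) + f(37)] = ½[7.27837 + 7.91889] = 7.59863.
So far: 218.310.
Correction k=1: B_{2}/2! · (f^{(1)}(37) − f^{(1)}(12)) = 1/12 · (-0.115930 − 0.303265) = -0.0349329.
After k=1: 218.275.
Correction k=2: B_{4}/4! · (f^{(3)}(37) − f^{(3)}(12)) = −1/720 · (0.000541872 − 0.00263251) = 2.90367e-06.
After k=2: 218.275.
Correction k=3: B_{6}/6! · (f^{(5)}(37) − f^{(5)}(12)) = 1/30240 · (2.23092e-06 − 8.22660e-06) = -1.98270e-10.
After k=3: 218.275.
Correction k=4: B_{8}/8! · (f^{(7)}(37) − f^{(7)}(12)) = −1/1209600 · (6.11301e-09 − 2.06300e-08) = 1.20015e-14.

S_4 ≈ 218.275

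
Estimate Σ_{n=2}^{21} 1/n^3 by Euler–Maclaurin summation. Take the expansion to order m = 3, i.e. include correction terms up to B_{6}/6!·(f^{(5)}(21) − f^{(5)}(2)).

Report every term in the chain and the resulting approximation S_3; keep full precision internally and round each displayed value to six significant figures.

S_3 ≈ 0.201067

Integral: ∫_2^21 1/x^3 dx = 0.123866.
½[f(2) + f(21)] = ½[0.125000 + 0.000107980] = 0.0625540.
So far: 0.186420.
k=1: B_{2}/(2)! × [f^{(1)}(21) − f^{(1)}(2)] = 1/12 × (-1.54257e-05 − (-0.187500)) = 0.0156237.
Partial sum through k=1: 0.202044.
k=2: B_{4}/(4)! × [f^{(3)}(21) − f^{(3)}(2)] = −1/720 × (-6.99577e-07 − (-0.937500)) = -0.00130208.
Partial sum through k=2: 0.200742.
k=3: B_{6}/(6)! × [f^{(5)}(21) − f^{(5)}(2)] = 1/30240 × (-6.66264e-08 − (-9.84375)) = 0.000325521.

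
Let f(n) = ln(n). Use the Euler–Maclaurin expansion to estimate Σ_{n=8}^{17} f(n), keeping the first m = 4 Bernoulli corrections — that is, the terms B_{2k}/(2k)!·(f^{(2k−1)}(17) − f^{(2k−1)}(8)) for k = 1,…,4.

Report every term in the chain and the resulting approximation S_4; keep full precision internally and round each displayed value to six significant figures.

∫_8^17 ln(x) dx evaluates to 22.5291.
½[f(8) + f(17)] = ½[2.07944 + 2.83321] = 2.45633.
Running total after boundary: 24.9854.
Order-1 term: 1/12 · (0.0588235 − 0.125000) = -0.00551471.
Partial sum through k=1: 24.9799.
Order-2 term: −1/720 · (0.000407083 − 0.00390625) = 4.85995e-06.
Partial sum through k=2: 24.9799.
Order-3 term: 1/30240 · (1.69031e-05 − 0.000732422) = -2.36613e-08.
Partial sum through k=3: 24.9799.
Order-4 term: −1/1209600 · (1.75465e-06 − 0.000343323) = 2.82381e-10.

S_4 ≈ 24.9799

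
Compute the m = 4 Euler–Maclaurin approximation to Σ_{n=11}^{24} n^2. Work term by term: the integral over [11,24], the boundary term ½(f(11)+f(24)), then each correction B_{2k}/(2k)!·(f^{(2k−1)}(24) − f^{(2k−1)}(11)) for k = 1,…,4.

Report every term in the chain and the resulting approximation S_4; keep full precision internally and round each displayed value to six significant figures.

S_4 ≈ 4515.00

∫_11^24 x^2 dx evaluates to 4164.33.
Endpoint term: (f(11) + f(24))/2 = (121.000 + 576.000)/2 = 348.500.
Running total after boundary: 4512.83.
Correction k=1: B_{2}/2! · (f^{(1)}(24) − f^{(1)}(11)) = 1/12 · (48.0000 − 22.0000) = 2.16667.
Running total after k=1: 4515.00.
Correction k=2: B_{4}/4! · (f^{(3)}(24) − f^{(3)}(11)) = −1/720 · (0.00000 − 0.00000) = 0.00000.
Running total after k=2: 4515.00.
Correction k=3: B_{6}/6! · (f^{(5)}(24) − f^{(5)}(11)) = 1/30240 · (0.00000 − 0.00000) = 0.00000.
Running total after k=3: 4515.00.
Correction k=4: B_{8}/8! · (f^{(7)}(24) − f^{(7)}(11)) = −1/1209600 · (0.00000 − 0.00000) = 0.00000.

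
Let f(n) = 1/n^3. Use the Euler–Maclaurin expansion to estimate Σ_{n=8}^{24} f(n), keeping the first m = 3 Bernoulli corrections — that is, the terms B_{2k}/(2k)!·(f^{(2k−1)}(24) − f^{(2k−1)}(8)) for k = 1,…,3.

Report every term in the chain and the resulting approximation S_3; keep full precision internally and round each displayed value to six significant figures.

Integral: ∫_8^24 1/x^3 dx = 0.00694444.
Boundary: ½(f(8) + f(24)) = ½(0.00195312 + 7.23380e-05) = 0.00101273.
Running total after boundary: 0.00795718.
Correction k=1: B_{2}/2! · (f^{(1)}(24) − f^{(1)}(8)) = 1/12 · (-9.04225e-06 − (-0.000732422)) = 6.02816e-05.
Running total after k=1: 0.00801746.
Correction k=2: B_{4}/4! · (f^{(3)}(24) − f^{(3)}(8)) = −1/720 · (-3.13967e-07 − (-0.000228882)) = -3.17455e-07.
Running total after k=2: 0.00801714.
Correction k=3: B_{6}/6! · (f^{(5)}(24) − f^{(5)}(8)) = 1/30240 · (-2.28934e-08 − (-0.000150204)) = 4.96630e-09.

S_3 ≈ 0.00801715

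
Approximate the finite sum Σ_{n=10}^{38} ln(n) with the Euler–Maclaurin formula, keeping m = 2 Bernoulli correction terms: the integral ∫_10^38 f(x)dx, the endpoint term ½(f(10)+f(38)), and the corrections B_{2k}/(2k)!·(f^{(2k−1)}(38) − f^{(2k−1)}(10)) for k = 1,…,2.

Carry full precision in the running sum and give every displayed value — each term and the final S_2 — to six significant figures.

The integral term ∫_10^38 ln(x) dx = 87.2024.
Boundary: ½(f(10) + f(38)) = ½(2.30259 + 3.63759) = 2.97009.
Running total after boundary: 90.1725.
Correction k=1: B_{2}/2! · (f^{(1)}(38) − f^{(1)}(10)) = 1/12 · (0.0263158 − 0.100000) = -0.00614035.
Partial sum through k=1: 90.1664.
Correction k=2: B_{4}/4! · (f^{(3)}(38) − f^{(3)}(10)) = −1/720 · (3.64485e-05 − 0.00200000) = 2.72715e-06.

S_2 ≈ 90.1664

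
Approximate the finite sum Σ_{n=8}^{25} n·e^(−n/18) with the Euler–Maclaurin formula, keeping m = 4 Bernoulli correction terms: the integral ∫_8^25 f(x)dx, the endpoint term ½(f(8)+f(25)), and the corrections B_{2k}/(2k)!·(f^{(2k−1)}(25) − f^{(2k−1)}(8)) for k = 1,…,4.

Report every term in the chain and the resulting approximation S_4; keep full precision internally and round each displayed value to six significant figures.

S_4 ≈ 112.718

Integral: ∫_8^25 x·e^(−x/18) dx = 107.074.
Endpoint term: (f(8) + f(25))/2 = (5.12944 + 6.23381)/2 = 5.68162.
So far: 112.755.
Correction k=1: B_{2}/2! · (f^{(1)}(25) − f^{(1)}(8)) = 1/12 · (-0.0969703 − 0.356211) = -0.0377651.
After k=1: 112.718.
Correction k=2: B_{4}/4! · (f^{(3)}(25) − f^{(3)}(8)) = −1/720 · (0.00123992 − 0.00505732) = 5.30195e-06.
After k=2: 112.718.
Correction k=3: B_{6}/6! · (f^{(5)}(25) − f^{(5)}(8)) = 1/30240 · (8.57757e-06 − 2.78248e-05) = -6.36482e-10.
After k=3: 112.718.
Correction k=4: B_{8}/8! · (f^{(7)}(25) − f^{(7)}(8)) = −1/1209600 · (4.11365e-08 − 1.23582e-07) = 6.81592e-14.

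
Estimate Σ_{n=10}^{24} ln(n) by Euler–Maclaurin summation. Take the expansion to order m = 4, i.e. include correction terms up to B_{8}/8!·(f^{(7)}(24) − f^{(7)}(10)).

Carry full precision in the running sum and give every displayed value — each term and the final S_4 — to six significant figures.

S_4 ≈ 41.9829

The integral term ∫_10^24 ln(x) dx = 39.2474.
Boundary: ½(f(10) + f(24)) = ½(2.30259 + 3.17805) = 2.74032.
So far: 41.9878.
k=1: B_{2}/(2)! × [f^{(1)}(24) − f^{(1)}(10)] = 1/12 × (0.0416667 − 0.100000) = -0.00486111.
After k=1: 41.9829.
k=2: B_{4}/(4)! × [f^{(3)}(24) − f^{(3)}(10)] = −1/720 × (0.000144676 − 0.00200000) = 2.57684e-06.
After k=2: 41.9829.
k=3: B_{6}/(6)! × [f^{(5)}(24) − f^{(5)}(10)] = 1/30240 × (3.01408e-06 − 0.000240000) = -7.83684e-09.
After k=3: 41.9829.
k=4: B_{8}/(8)! × [f^{(7)}(24) − f^{(7)}(10)] = −1/1209600 × (1.56983e-07 − 7.20000e-05) = 5.93940e-11.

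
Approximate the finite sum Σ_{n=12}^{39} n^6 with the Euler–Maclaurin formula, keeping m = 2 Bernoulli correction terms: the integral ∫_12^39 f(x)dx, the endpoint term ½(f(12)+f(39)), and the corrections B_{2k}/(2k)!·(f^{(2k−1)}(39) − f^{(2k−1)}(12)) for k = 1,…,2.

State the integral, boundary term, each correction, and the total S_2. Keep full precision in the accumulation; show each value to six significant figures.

S_2 ≈ 2.14052e+10

Integral: ∫_12^39 x^6 dx = 1.95993e+10.
Endpoint term: (f(12) + f(39))/2 = (2.98598e+06 + 3.51874e+09)/2 = 1.76086e+09.
So far: 2.13602e+10.
Order-1 term: 1/12 · (5.41345e+08 − 1.49299e+06) = 4.49877e+07.
After k=1: 2.14052e+10.
Order-2 term: −1/720 · (7.11828e+06 − 207360) = -9598.50.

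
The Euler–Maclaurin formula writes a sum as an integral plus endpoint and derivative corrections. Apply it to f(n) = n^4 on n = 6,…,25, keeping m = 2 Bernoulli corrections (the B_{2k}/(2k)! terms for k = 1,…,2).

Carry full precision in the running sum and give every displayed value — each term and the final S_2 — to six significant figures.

The integral term ∫_6^25 x^4 dx = 1.95157e+06.
Boundary: ½(f(6) + f(25)) = ½(1296.00 + 390625) = 195960.
Running total after boundary: 2.14753e+06.
k=1: B_{2}/(2)! × [f^{(1)}(25) − f^{(1)}(6)] = 1/12 × (62500.0 − 864.000) = 5136.33.
After k=1: 2.15267e+06.
k=2: B_{4}/(4)! × [f^{(3)}(25) − f^{(3)}(6)] = −1/720 × (600.000 − 144.000) = -0.633333.

S_2 ≈ 2.15267e+06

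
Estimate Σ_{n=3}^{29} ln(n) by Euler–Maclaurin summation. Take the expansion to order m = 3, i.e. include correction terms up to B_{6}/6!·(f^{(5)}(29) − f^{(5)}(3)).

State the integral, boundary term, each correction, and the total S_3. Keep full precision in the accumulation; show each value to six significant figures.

S_3 ≈ 70.5639

The integral term ∫_3^29 ln(x) dx = 68.3557.
½[f(3) + f(29)] = ½[1.09861 + 3.36730] = 2.23295.
Running total after boundary: 70.5887.
Correction k=1: B_{2}/2! · (f^{(1)}(29) − f^{(1)}(3)) = 1/12 · (0.0344828 − 0.333333) = -0.0249042.
Partial sum through k=1: 70.5638.
Correction k=2: B_{4}/4! · (f^{(3)}(29) − f^{(3)}(3)) = −1/720 · (8.20042e-05 − 0.0740741) = 0.000102767.
Partial sum through k=2: 70.5639.
Correction k=3: B_{6}/6! · (f^{(5)}(29) − f^{(5)}(3)) = 1/30240 · (1.17010e-06 − 0.0987654) = -3.26601e-06.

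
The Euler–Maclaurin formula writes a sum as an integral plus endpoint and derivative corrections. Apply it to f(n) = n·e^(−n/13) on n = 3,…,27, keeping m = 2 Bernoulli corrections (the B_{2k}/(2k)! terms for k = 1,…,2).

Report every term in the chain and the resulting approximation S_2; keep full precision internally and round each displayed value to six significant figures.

The integral term ∫_3^27 x·e^(−x/13) dx = 99.9720.
½[f(3) + f(27)] = ½[2.38177 + 3.38351] = 2.88264.
So far: 102.855.
Correction k=1: B_{2}/2! · (f^{(1)}(27) − f^{(1)}(3)) = 1/12 · (-0.134955 − 0.610710) = -0.0621387.
Partial sum through k=1: 102.793.
Correction k=2: B_{4}/4! · (f^{(3)}(27) − f^{(3)}(3)) = −1/720 · (0.000684471 − 0.0130092) = 1.71177e-05.

S_2 ≈ 102.793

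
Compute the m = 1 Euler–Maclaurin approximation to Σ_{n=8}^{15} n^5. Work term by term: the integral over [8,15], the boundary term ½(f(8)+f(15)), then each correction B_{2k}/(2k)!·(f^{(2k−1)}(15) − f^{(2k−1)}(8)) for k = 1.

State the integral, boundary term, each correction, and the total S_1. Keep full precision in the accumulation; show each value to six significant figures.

S_1 ≈ 2.27021e+06

∫_8^15 x^5 dx evaluates to 1.85475e+06.
½[f(8) + f(15)] = ½[32768.0 + 759375] = 396072.
Integral + boundary = 2.25082e+06.
Order-1 term: 1/12 · (253125 − 20480.0) = 19387.1.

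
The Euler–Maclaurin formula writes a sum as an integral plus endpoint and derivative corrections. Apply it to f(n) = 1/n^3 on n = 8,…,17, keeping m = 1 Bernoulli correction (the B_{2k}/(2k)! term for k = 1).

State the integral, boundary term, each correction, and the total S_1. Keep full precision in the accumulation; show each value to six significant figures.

∫_8^17 1/x^3 dx evaluates to 0.00608240.
Boundary: ½(f(8) + f(17)) = ½(0.00195312 + 0.000203542) = 0.00107833.
Integral + boundary = 0.00716073.
Order-1 term: 1/12 · (-3.59191e-05 − (-0.000732422)) = 5.80419e-05.

S_1 ≈ 0.00721877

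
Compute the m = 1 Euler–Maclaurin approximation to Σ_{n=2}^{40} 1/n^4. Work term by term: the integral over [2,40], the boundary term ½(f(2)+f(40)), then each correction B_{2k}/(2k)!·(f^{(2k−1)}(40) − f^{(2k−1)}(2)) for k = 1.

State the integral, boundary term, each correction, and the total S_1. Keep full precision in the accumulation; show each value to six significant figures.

S_1 ≈ 0.0833283

Integral: ∫_2^40 1/x^4 dx = 0.0416615.
Endpoint term: (f(2) + f(40))/2 = (0.0625000 + 3.90625e-07)/2 = 0.0312502.
Running total after boundary: 0.0729117.
Order-1 term: 1/12 · (-3.90625e-08 − (-0.125000)) = 0.0104167.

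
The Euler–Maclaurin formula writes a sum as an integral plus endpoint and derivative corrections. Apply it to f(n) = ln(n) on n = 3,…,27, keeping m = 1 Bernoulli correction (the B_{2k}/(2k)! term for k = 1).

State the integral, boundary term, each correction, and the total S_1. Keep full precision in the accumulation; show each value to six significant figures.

Integral: ∫_3^27 ln(x) dx = 61.6918.
Endpoint term: (f(3) + f(27))/2 = (1.09861 + 3.29584)/2 = 2.19722.
Integral + boundary = 63.8890.
k=1: B_{2}/(2)! × [f^{(1)}(27) − f^{(1)}(3)] = 1/12 × (0.0370370 − 0.333333) = -0.0246914.

S_1 ≈ 63.8643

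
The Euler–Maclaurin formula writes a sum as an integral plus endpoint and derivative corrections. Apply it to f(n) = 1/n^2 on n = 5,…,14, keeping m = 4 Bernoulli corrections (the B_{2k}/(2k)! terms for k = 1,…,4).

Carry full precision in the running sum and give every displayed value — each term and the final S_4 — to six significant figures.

Integral: ∫_5^14 1/x^2 dx = 0.128571.
Endpoint term: (f(5) + f(14))/2 = (0.0400000 + 0.00510204)/2 = 0.0225510.
So far: 0.151122.
k=1: B_{2}/(2)! × [f^{(1)}(14) − f^{(1)}(5)] = 1/12 × (-0.000728863 − (-0.0160000)) = 0.00127259.
Partial sum through k=1: 0.152395.
k=2: B_{4}/(4)! × [f^{(3)}(14) − f^{(3)}(5)] = −1/720 × (-4.46243e-05 − (-0.00768000)) = -1.06047e-05.
Partial sum through k=2: 0.152384.
k=3: B_{6}/(6)! × [f^{(5)}(14) − f^{(5)}(5)] = 1/30240 × (-6.83024e-06 − (-0.00921600)) = 3.04536e-07.
Partial sum through k=3: 0.152385.
k=4: B_{8}/(8)! × [f^{(7)}(14) − f^{(7)}(5)] = −1/1209600 × (-1.95150e-06 − (-0.0206438)) = -1.70651e-08.

S_4 ≈ 0.152385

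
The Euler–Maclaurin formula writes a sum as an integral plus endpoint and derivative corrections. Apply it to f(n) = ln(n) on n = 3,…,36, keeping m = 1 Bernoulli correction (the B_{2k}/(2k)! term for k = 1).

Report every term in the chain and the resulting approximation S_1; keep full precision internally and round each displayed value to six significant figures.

The integral term ∫_3^36 ln(x) dx = 92.7108.
Endpoint term: (f(3) + f(36))/2 = (1.09861 + 3.58352)/2 = 2.34107.
So far: 95.0519.
k=1: B_{2}/(2)! × [f^{(1)}(36) − f^{(1)}(3)] = 1/12 × (0.0277778 − 0.333333) = -0.0254630.

S_1 ≈ 95.0264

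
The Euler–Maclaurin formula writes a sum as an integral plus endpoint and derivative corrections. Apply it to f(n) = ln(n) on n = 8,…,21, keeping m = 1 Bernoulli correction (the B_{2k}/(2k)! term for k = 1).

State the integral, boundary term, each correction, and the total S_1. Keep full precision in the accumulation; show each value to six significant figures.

S_1 ≈ 36.8550

Integral: ∫_8^21 ln(x) dx = 34.2994.
½[f(8) + f(21)] = ½[2.07944 + 3.04452] = 2.56198.
So far: 36.8614.
Correction k=1: B_{2}/2! · (f^{(1)}(21) − f^{(1)}(8)) = 1/12 · (0.0476190 − 0.125000) = -0.00644841.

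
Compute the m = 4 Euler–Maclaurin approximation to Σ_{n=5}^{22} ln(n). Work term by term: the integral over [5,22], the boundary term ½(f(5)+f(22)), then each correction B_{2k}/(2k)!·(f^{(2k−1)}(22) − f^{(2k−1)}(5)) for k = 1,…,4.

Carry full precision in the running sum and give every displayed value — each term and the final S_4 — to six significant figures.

S_4 ≈ 45.2931

The integral term ∫_5^22 ln(x) dx = 42.9557.
Endpoint term: (f(5) + f(22))/2 = (1.60944 + 3.09104)/2 = 2.35024.
Running total after boundary: 45.3060.
k=1: B_{2}/(2)! × [f^{(1)}(22) − f^{(1)}(5)] = 1/12 × (0.0454545 − 0.200000) = -0.0128788.
Partial sum through k=1: 45.2931.
k=2: B_{4}/(4)! × [f^{(3)}(22) − f^{(3)}(5)] = −1/720 × (0.000187829 − 0.0160000) = 2.19613e-05.
Partial sum through k=2: 45.2931.
k=3: B_{6}/(6)! × [f^{(5)}(22) − f^{(5)}(5)] = 1/30240 × (4.65691e-06 − 0.00768000) = -2.53814e-07.
Partial sum through k=3: 45.2931.
k=4: B_{8}/(8)! × [f^{(7)}(22) − f^{(7)}(5)] = −1/1209600 × (2.88651e-07 − 0.00921600) = 7.61881e-09.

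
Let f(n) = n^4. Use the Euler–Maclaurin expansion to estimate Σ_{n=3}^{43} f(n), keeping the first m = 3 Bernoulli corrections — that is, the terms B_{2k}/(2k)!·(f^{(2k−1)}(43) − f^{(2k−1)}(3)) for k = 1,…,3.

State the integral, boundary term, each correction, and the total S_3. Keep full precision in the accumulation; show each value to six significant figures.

∫_3^43 x^4 dx evaluates to 2.94016e+07.
Boundary: ½(f(3) + f(43)) = ½(81.0000 + 3.41880e+06) = 1.70944e+06.
Running total after boundary: 3.11111e+07.
k=1: B_{2}/(2)! × [f^{(1)}(43) − f^{(1)}(3)] = 1/12 × (318028 − 108.000) = 26493.3.
After k=1: 3.11376e+07.
k=2: B_{4}/(4)! × [f^{(3)}(43) − f^{(3)}(3)] = −1/720 × (1032.00 − 72.0000) = -1.33333.
After k=2: 3.11376e+07.
k=3: B_{6}/(6)! × [f^{(5)}(43) − f^{(5)}(3)] = 1/30240 × (0.00000 − 0.00000) = 0.00000.

S_3 ≈ 3.11376e+07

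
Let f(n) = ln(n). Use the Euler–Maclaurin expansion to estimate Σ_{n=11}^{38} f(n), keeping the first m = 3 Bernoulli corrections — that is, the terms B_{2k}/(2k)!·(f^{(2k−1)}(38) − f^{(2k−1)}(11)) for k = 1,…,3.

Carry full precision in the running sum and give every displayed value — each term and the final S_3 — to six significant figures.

The integral term ∫_11^38 ln(x) dx = 84.8514.
Endpoint term: (f(11) + f(38))/2 = (2.39790 + 3.63759)/2 = 3.01774.
Integral + boundary = 87.8692.
Order-1 term: 1/12 · (0.0263158 − 0.0909091) = -0.00538278.
Partial sum through k=1: 87.8638.
Order-2 term: −1/720 · (3.64485e-05 − 0.00150263) = 2.03636e-06.
Partial sum through k=2: 87.8638.
Order-3 term: 1/30240 · (3.02896e-07 − 0.000149021) = -4.91793e-09.

S_3 ≈ 87.8638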